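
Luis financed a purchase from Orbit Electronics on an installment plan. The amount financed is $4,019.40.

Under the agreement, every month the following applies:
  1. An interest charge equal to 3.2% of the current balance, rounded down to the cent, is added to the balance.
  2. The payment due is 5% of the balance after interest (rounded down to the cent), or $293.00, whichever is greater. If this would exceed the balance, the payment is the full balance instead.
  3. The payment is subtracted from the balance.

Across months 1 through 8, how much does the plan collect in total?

Month 1: $4,019.40 +$128.62 interest = $4,148.02; pay $293.00 → $3,855.02
Month 2: $3,855.02 +$123.36 interest = $3,978.38; pay $293.00 → $3,685.38
Month 3: $3,685.38 +$117.93 interest = $3,803.31; pay $293.00 → $3,510.31
Month 4: $3,510.31 +$112.32 interest = $3,622.63; pay $293.00 → $3,329.63
Month 5: $3,329.63 +$106.54 interest = $3,436.17; pay $293.00 → $3,143.17
Month 6: $3,143.17 +$100.58 interest = $3,243.75; pay $293.00 → $2,950.75
Month 7: $2,950.75 +$94.42 interest = $3,045.17; pay $293.00 → $2,752.17
Month 8: $2,752.17 +$88.06 interest = $2,840.23; pay $293.00 → $2,547.23
Total paid: $2,344.00

$2,344.00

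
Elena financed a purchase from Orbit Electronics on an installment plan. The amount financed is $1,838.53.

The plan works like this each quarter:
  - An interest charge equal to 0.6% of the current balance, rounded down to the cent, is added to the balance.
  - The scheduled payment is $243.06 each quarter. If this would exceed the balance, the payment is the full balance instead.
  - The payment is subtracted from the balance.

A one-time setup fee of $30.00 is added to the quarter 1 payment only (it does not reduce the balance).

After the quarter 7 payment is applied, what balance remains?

$184.76

Quarter 1: $1,838.53 +$11.03 interest = $1,849.56; pay $243.06 (+ $30.00 fee) → $1,606.50
Quarter 2: $1,606.50 +$9.63 interest = $1,616.13; pay $243.06 → $1,373.07
Quarter 3: $1,373.07 +$8.23 interest = $1,381.30; pay $243.06 → $1,138.24
Quarter 4: $1,138.24 +$6.82 interest = $1,145.06; pay $243.06 → $902.00
Quarter 5: $902.00 +$5.41 interest = $907.41; pay $243.06 → $664.35
Quarter 6: $664.35 +$3.98 interest = $668.33; pay $243.06 → $425.27
Quarter 7: $425.27 +$2.55 interest = $427.82; pay $243.06 → $184.76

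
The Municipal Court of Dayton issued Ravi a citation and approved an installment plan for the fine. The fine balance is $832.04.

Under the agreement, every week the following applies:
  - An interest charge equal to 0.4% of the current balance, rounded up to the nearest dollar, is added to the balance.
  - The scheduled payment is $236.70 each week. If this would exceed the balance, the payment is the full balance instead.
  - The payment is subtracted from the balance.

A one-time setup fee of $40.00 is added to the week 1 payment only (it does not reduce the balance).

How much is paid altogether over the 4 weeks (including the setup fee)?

$882.04

Week 1: $832.04 +$4.00 interest = $836.04; pay $236.70 (+ $40.00 fee) → $599.34
Week 2: $599.34 +$3.00 interest = $602.34; pay $236.70 → $365.64
Week 3: $365.64 +$2.00 interest = $367.64; pay $236.70 → $130.94
Week 4: $130.94 +$1.00 interest = $131.94; pay $131.94 → $0.00
Total paid: $882.04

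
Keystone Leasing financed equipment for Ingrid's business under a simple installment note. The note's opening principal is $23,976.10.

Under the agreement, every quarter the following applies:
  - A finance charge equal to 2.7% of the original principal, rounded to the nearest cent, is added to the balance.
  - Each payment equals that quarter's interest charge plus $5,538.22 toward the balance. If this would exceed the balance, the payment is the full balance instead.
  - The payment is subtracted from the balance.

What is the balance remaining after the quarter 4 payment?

$1,823.22

Quarter 1: $23,976.10 +$647.35 interest = $24,623.45; pay $6,185.57 → $18,437.88
Quarter 2: $18,437.88 +$647.35 interest = $19,085.23; pay $6,185.57 → $12,899.66
Quarter 3: $12,899.66 +$647.35 interest = $13,547.01; pay $6,185.57 → $7,361.44
Quarter 4: $7,361.44 +$647.35 interest = $8,008.79; pay $6,185.57 → $1,823.22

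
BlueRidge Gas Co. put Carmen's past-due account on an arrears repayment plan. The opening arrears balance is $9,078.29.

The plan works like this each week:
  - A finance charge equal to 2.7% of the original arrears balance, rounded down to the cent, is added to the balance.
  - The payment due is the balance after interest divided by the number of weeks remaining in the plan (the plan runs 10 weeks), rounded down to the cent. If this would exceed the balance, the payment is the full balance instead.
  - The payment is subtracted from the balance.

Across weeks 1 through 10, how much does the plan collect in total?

Week 1: $9,078.29 +$245.11 interest = $9,323.40; pay $932.34 → $8,391.06
Week 2: $8,391.06 +$245.11 interest = $8,636.17; pay $959.57 → $7,676.60
Week 3: $7,676.60 +$245.11 interest = $7,921.71; pay $990.21 → $6,931.50
Week 4: $6,931.50 +$245.11 interest = $7,176.61; pay $1,025.23 → $6,151.38
Week 5: $6,151.38 +$245.11 interest = $6,396.49; pay $1,066.08 → $5,330.41
Week 6: $5,330.41 +$245.11 interest = $5,575.52; pay $1,115.10 → $4,460.42
Week 7: $4,460.42 +$245.11 interest = $4,705.53; pay $1,176.38 → $3,529.15
Week 8: $3,529.15 +$245.11 interest = $3,774.26; pay $1,258.08 → $2,516.18
Week 9: $2,516.18 +$245.11 interest = $2,761.29; pay $1,380.64 → $1,380.65
Week 10: $1,380.65 +$245.11 interest = $1,625.76; pay $1,625.76 → $0.00
Total paid: $11,529.39

$11,529.39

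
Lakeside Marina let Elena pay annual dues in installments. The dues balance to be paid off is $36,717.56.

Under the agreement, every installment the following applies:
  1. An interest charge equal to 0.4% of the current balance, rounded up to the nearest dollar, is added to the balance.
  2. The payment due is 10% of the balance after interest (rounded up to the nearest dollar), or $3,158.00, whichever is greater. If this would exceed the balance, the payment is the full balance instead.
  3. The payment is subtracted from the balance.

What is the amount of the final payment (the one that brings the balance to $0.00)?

Installment 1: opening $36,717.56; interest $147.00 → $36,864.56; payment $3,687.00; balance $33,177.56
Installment 2: opening $33,177.56; interest $133.00 → $33,310.56; payment $3,332.00; balance $29,978.56
Installment 3: opening $29,978.56; interest $120.00 → $30,098.56; payment $3,158.00; balance $26,940.56
Installment 4: opening $26,940.56; interest $108.00 → $27,048.56; payment $3,158.00; balance $23,890.56
Installment 5: opening $23,890.56; interest $96.00 → $23,986.56; payment $3,158.00; balance $20,828.56
Installment 6: opening $20,828.56; interest $84.00 → $20,912.56; payment $3,158.00; balance $17,754.56
Installment 7: opening $17,754.56; interest $72.00 → $17,826.56; payment $3,158.00; balance $14,668.56
Installment 8: opening $14,668.56; interest $59.00 → $14,727.56; payment $3,158.00; balance $11,569.56
Installment 9: opening $11,569.56; interest $47.00 → $11,616.56; payment $3,158.00; balance $8,458.56
Installment 10: opening $8,458.56; interest $34.00 → $8,492.56; payment $3,158.00; balance $5,334.56
Installment 11: opening $5,334.56; interest $22.00 → $5,356.56; payment $3,158.00; balance $2,198.56
Installment 12: opening $2,198.56; interest $9.00 → $2,207.56; payment $2,207.56; balance $0.00

$2,207.56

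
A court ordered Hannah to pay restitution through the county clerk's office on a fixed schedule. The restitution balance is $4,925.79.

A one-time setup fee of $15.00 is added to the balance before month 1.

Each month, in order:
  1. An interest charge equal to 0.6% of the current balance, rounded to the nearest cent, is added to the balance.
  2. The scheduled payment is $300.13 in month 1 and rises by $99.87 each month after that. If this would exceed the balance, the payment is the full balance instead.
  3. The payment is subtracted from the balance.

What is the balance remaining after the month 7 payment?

$894.59

Month 1: $4,940.79 +$29.64 interest = $4,970.43; pay $300.13 → $4,670.30
Month 2: $4,670.30 +$28.02 interest = $4,698.32; pay $400.00 → $4,298.32
Month 3: $4,298.32 +$25.79 interest = $4,324.11; pay $499.87 → $3,824.24
Month 4: $3,824.24 +$22.95 interest = $3,847.19; pay $599.74 → $3,247.45
Month 5: $3,247.45 +$19.48 interest = $3,266.93; pay $699.61 → $2,567.32
Month 6: $2,567.32 +$15.40 interest = $2,582.72; pay $799.48 → $1,783.24
Month 7: $1,783.24 +$10.70 interest = $1,793.94; pay $899.35 → $894.59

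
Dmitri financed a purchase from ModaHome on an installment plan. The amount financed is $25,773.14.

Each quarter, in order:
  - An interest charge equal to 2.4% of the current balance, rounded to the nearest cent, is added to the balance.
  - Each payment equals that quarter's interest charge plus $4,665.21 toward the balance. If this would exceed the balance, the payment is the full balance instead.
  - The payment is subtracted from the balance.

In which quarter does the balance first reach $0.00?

# | Opening | Interest | Payment | End bal
1 | $25,773.14 | $618.56 | $5,283.77 | $21,107.93
2 | $21,107.93 | $506.59 | $5,171.80 | $16,442.72
3 | $16,442.72 | $394.63 | $5,059.84 | $11,777.51
4 | $11,777.51 | $282.66 | $4,947.87 | $7,112.30
5 | $7,112.30 | $170.70 | $4,835.91 | $2,447.09
6 | $2,447.09 | $58.73 | $2,505.82 | $0.00
Balance reaches $0.00 in quarter 6.

6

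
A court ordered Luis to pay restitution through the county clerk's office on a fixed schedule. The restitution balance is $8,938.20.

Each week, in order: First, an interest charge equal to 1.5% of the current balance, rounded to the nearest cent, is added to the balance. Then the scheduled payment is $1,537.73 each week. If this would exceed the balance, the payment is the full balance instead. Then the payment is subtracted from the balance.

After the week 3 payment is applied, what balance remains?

$4,663.75

# | Opening | Interest | Payment | End bal
1 | $8,938.20 | $134.07 | $1,537.73 | $7,534.54
2 | $7,534.54 | $113.02 | $1,537.73 | $6,109.83
3 | $6,109.83 | $91.65 | $1,537.73 | $4,663.75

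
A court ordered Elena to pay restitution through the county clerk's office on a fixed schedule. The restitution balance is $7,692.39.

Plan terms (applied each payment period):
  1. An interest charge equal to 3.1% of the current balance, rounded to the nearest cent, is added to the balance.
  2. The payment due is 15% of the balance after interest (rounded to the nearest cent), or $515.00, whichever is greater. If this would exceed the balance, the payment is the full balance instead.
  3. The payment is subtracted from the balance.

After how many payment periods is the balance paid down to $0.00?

14

Payment period 1: opening $7,692.39; interest $238.46 → $7,930.85; payment $1,189.63; balance $6,741.22
Payment period 2: opening $6,741.22; interest $208.98 → $6,950.20; payment $1,042.53; balance $5,907.67
Payment period 3: opening $5,907.67; interest $183.14 → $6,090.81; payment $913.62; balance $5,177.19
Payment period 4: opening $5,177.19; interest $160.49 → $5,337.68; payment $800.65; balance $4,537.03
Payment period 5: opening $4,537.03; interest $140.65 → $4,677.68; payment $701.65; balance $3,976.03
Payment period 6: opening $3,976.03; interest $123.26 → $4,099.29; payment $614.89; balance $3,484.40
Payment period 7: opening $3,484.40; interest $108.02 → $3,592.42; payment $538.86; balance $3,053.56
Payment period 8: opening $3,053.56; interest $94.66 → $3,148.22; payment $515.00; balance $2,633.22
Payment period 9: opening $2,633.22; interest $81.63 → $2,714.85; payment $515.00; balance $2,199.85
Payment period 10: opening $2,199.85; interest $68.20 → $2,268.05; payment $515.00; balance $1,753.05
Payment period 11: opening $1,753.05; interest $54.34 → $1,807.39; payment $515.00; balance $1,292.39
Payment period 12: opening $1,292.39; interest $40.06 → $1,332.45; payment $515.00; balance $817.45
Payment period 13: opening $817.45; interest $25.34 → $842.79; payment $515.00; balance $327.79
Payment period 14: opening $327.79; interest $10.16 → $337.95; payment $337.95; balance $0.00
Balance reaches $0.00 in payment period 14.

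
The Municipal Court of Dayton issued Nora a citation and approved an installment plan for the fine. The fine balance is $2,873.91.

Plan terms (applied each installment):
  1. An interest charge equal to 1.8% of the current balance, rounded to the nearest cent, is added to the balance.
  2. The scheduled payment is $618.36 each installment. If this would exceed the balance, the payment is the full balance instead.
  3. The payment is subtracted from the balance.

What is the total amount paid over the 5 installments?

Installment 1: opening $2,873.91; interest $51.73 → $2,925.64; payment $618.36; balance $2,307.28
Installment 2: opening $2,307.28; interest $41.53 → $2,348.81; payment $618.36; balance $1,730.45
Installment 3: opening $1,730.45; interest $31.15 → $1,761.60; payment $618.36; balance $1,143.24
Installment 4: opening $1,143.24; interest $20.58 → $1,163.82; payment $618.36; balance $545.46
Installment 5: opening $545.46; interest $9.82 → $555.28; payment $555.28; balance $0.00
Total paid: $3,028.72

$3,028.72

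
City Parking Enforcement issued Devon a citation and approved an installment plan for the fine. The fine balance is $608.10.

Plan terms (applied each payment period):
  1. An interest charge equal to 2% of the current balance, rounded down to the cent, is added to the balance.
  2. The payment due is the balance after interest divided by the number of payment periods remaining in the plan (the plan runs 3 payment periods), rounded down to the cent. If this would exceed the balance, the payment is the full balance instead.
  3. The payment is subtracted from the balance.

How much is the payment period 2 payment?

Payment period 1: $608.10 +$12.16 interest = $620.26; pay $206.75 → $413.51
Payment period 2: $413.51 +$8.27 interest = $421.78; pay $210.89 → $210.89

$210.89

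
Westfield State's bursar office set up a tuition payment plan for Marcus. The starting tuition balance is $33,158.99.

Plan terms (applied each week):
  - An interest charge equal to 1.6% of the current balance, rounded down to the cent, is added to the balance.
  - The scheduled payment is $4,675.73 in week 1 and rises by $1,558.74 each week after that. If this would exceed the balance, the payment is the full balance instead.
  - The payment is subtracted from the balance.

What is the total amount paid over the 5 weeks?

Week 1: opening $33,158.99; interest $530.54 → $33,689.53; payment $4,675.73; balance $29,013.80
Week 2: opening $29,013.80; interest $464.22 → $29,478.02; payment $6,234.47; balance $23,243.55
Week 3: opening $23,243.55; interest $371.89 → $23,615.44; payment $7,793.21; balance $15,822.23
Week 4: opening $15,822.23; interest $253.15 → $16,075.38; payment $9,351.95; balance $6,723.43
Week 5: opening $6,723.43; interest $107.57 → $6,831.00; payment $6,831.00; balance $0.00
Total paid: $34,886.36

$34,886.36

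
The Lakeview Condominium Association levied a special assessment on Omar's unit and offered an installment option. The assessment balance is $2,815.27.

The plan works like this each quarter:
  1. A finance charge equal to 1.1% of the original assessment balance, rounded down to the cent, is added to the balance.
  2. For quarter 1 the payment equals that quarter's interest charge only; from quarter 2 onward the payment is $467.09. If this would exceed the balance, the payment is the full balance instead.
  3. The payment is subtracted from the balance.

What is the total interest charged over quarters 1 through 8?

Quarter 1: $2,815.27 +$30.96 interest = $2,846.23; pay $30.96 → $2,815.27
Quarter 2: $2,815.27 +$30.96 interest = $2,846.23; pay $467.09 → $2,379.14
Quarter 3: $2,379.14 +$30.96 interest = $2,410.10; pay $467.09 → $1,943.01
Quarter 4: $1,943.01 +$30.96 interest = $1,973.97; pay $467.09 → $1,506.88
Quarter 5: $1,506.88 +$30.96 interest = $1,537.84; pay $467.09 → $1,070.75
Quarter 6: $1,070.75 +$30.96 interest = $1,101.71; pay $467.09 → $634.62
Quarter 7: $634.62 +$30.96 interest = $665.58; pay $467.09 → $198.49
Quarter 8: $198.49 +$30.96 interest = $229.45; pay $229.45 → $0.00
Total interest: $30.96 + $30.96 + $30.96 + $30.96 + $30.96 + $30.96 + $30.96 + $30.96 = $247.68

$247.68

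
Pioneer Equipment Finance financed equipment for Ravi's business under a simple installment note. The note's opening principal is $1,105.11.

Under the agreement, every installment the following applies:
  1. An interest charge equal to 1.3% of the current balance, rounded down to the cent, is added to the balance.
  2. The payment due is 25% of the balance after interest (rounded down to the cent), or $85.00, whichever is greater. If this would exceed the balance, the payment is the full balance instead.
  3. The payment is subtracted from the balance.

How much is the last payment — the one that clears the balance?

$32.87

Installment 1: opening $1,105.11; interest $14.36 → $1,119.47; payment $279.86; balance $839.61
Installment 2: opening $839.61; interest $10.91 → $850.52; payment $212.63; balance $637.89
Installment 3: opening $637.89; interest $8.29 → $646.18; payment $161.54; balance $484.64
Installment 4: opening $484.64; interest $6.30 → $490.94; payment $122.73; balance $368.21
Installment 5: opening $368.21; interest $4.78 → $372.99; payment $93.24; balance $279.75
Installment 6: opening $279.75; interest $3.63 → $283.38; payment $85.00; balance $198.38
Installment 7: opening $198.38; interest $2.57 → $200.95; payment $85.00; balance $115.95
Installment 8: opening $115.95; interest $1.50 → $117.45; payment $85.00; balance $32.45
Installment 9: opening $32.45; interest $0.42 → $32.87; payment $32.87; balance $0.00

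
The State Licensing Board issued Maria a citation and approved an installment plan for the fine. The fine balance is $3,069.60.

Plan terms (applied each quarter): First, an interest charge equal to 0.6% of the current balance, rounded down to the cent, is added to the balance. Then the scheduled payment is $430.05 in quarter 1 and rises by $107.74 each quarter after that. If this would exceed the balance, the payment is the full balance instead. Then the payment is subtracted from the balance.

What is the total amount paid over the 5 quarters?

$3,130.33

Quarter 1: $3,069.60 +$18.41 interest = $3,088.01; pay $430.05 → $2,657.96
Quarter 2: $2,657.96 +$15.94 interest = $2,673.90; pay $537.79 → $2,136.11
Quarter 3: $2,136.11 +$12.81 interest = $2,148.92; pay $645.53 → $1,503.39
Quarter 4: $1,503.39 +$9.02 interest = $1,512.41; pay $753.27 → $759.14
Quarter 5: $759.14 +$4.55 interest = $763.69; pay $763.69 → $0.00
Total paid: $3,130.33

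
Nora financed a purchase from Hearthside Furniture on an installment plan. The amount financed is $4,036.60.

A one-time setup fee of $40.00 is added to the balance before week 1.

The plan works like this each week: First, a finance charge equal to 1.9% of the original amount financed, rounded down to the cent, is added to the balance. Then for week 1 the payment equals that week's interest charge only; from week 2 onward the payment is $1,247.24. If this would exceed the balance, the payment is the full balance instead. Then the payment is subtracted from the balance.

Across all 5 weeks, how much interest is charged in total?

$383.45

Week 1: $4,076.60 +$76.69 interest = $4,153.29; pay $76.69 → $4,076.60
Week 2: $4,076.60 +$76.69 interest = $4,153.29; pay $1,247.24 → $2,906.05
Week 3: $2,906.05 +$76.69 interest = $2,982.74; pay $1,247.24 → $1,735.50
Week 4: $1,735.50 +$76.69 interest = $1,812.19; pay $1,247.24 → $564.95
Week 5: $564.95 +$76.69 interest = $641.64; pay $641.64 → $0.00
Total interest: $76.69 + $76.69 + $76.69 + $76.69 + $76.69 = $383.45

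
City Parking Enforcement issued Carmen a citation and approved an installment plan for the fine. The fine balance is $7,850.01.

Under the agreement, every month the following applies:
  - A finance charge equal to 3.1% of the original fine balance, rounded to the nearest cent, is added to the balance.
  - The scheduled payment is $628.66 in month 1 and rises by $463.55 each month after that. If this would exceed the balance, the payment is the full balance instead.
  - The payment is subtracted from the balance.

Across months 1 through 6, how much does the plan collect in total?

$9,310.11

# | Opening | Interest | Payment | End bal
1 | $7,850.01 | $243.35 | $628.66 | $7,464.70
2 | $7,464.70 | $243.35 | $1,092.21 | $6,615.84
3 | $6,615.84 | $243.35 | $1,555.76 | $5,303.43
4 | $5,303.43 | $243.35 | $2,019.31 | $3,527.47
5 | $3,527.47 | $243.35 | $2,482.86 | $1,287.96
6 | $1,287.96 | $243.35 | $1,531.31 | $0.00
Total paid: $9,310.11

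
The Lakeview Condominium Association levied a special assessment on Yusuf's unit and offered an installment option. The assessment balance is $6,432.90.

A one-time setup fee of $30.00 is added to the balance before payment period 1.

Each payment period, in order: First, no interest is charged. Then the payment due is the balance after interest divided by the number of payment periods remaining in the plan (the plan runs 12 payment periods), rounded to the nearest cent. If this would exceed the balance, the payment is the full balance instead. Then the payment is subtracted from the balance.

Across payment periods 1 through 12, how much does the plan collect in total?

Payment period 1: $6,462.90 − $538.58 → $5,924.32
Payment period 2: $5,924.32 − $538.57 → $5,385.75
Payment period 3: $5,385.75 − $538.58 → $4,847.17
Payment period 4: $4,847.17 − $538.57 → $4,308.60
Payment period 5: $4,308.60 − $538.58 → $3,770.02
Payment period 6: $3,770.02 − $538.57 → $3,231.45
Payment period 7: $3,231.45 − $538.58 → $2,692.87
Payment period 8: $2,692.87 − $538.57 → $2,154.30
Payment period 9: $2,154.30 − $538.58 → $1,615.72
Payment period 10: $1,615.72 − $538.57 → $1,077.15
Payment period 11: $1,077.15 − $538.58 → $538.57
Payment period 12: $538.57 − $538.57 → $0.00
Total paid: $6,462.90

$6,462.90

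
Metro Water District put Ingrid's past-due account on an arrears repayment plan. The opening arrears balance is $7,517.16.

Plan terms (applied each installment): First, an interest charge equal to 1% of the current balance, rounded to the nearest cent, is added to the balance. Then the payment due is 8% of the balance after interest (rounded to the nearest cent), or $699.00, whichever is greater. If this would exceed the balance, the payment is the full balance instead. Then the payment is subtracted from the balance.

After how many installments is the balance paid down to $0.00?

12

# | Opening | Interest | Payment | End bal
1 | $7,517.16 | $75.17 | $699.00 | $6,893.33
2 | $6,893.33 | $68.93 | $699.00 | $6,263.26
3 | $6,263.26 | $62.63 | $699.00 | $5,626.89
4 | $5,626.89 | $56.27 | $699.00 | $4,984.16
5 | $4,984.16 | $49.84 | $699.00 | $4,335.00
6 | $4,335.00 | $43.35 | $699.00 | $3,679.35
7 | $3,679.35 | $36.79 | $699.00 | $3,017.14
8 | $3,017.14 | $30.17 | $699.00 | $2,348.31
9 | $2,348.31 | $23.48 | $699.00 | $1,672.79
10 | $1,672.79 | $16.73 | $699.00 | $990.52
11 | $990.52 | $9.91 | $699.00 | $301.43
12 | $301.43 | $3.01 | $304.44 | $0.00
Balance reaches $0.00 in installment 12.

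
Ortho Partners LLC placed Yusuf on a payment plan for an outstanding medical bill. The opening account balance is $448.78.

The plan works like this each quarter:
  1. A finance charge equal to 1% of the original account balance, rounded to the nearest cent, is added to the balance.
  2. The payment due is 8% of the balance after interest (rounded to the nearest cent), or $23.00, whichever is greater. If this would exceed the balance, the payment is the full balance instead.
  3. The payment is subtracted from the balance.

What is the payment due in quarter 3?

Quarter 1: $448.78 +$4.49 interest = $453.27; pay $36.26 → $417.01
Quarter 2: $417.01 +$4.49 interest = $421.50; pay $33.72 → $387.78
Quarter 3: $387.78 +$4.49 interest = $392.27; pay $31.38 → $360.89

$31.38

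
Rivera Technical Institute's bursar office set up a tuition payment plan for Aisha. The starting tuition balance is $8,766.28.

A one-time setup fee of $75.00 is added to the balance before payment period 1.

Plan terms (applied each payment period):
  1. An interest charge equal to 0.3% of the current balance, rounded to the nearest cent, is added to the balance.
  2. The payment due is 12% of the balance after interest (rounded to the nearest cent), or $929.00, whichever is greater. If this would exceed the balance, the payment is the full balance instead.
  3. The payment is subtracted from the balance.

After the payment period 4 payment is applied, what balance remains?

$5,068.42

Payment period 1: $8,841.28 +$26.52 interest = $8,867.80; pay $1,064.14 → $7,803.66
Payment period 2: $7,803.66 +$23.41 interest = $7,827.07; pay $939.25 → $6,887.82
Payment period 3: $6,887.82 +$20.66 interest = $6,908.48; pay $929.00 → $5,979.48
Payment period 4: $5,979.48 +$17.94 interest = $5,997.42; pay $929.00 → $5,068.42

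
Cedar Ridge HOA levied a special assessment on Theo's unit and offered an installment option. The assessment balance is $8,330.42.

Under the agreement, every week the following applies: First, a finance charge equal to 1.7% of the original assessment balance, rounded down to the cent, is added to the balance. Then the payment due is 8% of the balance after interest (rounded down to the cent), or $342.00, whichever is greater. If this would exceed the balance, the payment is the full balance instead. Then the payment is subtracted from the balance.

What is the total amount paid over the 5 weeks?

$2,992.83

Week 1: $8,330.42 +$141.61 interest = $8,472.03; pay $677.76 → $7,794.27
Week 2: $7,794.27 +$141.61 interest = $7,935.88; pay $634.87 → $7,301.01
Week 3: $7,301.01 +$141.61 interest = $7,442.62; pay $595.40 → $6,847.22
Week 4: $6,847.22 +$141.61 interest = $6,988.83; pay $559.10 → $6,429.73
Week 5: $6,429.73 +$141.61 interest = $6,571.34; pay $525.70 → $6,045.64
Total paid: $2,992.83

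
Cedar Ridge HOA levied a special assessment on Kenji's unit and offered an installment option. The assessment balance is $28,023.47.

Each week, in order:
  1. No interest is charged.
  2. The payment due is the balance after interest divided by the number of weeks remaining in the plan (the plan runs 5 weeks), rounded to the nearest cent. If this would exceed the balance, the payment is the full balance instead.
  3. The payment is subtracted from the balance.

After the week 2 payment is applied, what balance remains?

$16,814.08

Week 1: $28,023.47 − $5,604.69 → $22,418.78
Week 2: $22,418.78 − $5,604.70 → $16,814.08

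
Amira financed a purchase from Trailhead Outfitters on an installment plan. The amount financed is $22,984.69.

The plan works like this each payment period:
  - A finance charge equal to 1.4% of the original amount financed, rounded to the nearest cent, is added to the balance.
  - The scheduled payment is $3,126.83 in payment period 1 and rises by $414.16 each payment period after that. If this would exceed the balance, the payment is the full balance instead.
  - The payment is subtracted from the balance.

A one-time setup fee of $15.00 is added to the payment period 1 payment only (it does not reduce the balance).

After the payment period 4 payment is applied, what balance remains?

Payment period 1: opening $22,984.69; interest $321.79 → $23,306.48; payment $3,126.83 (+ $15.00 fee); balance $20,179.65
Payment period 2: opening $20,179.65; interest $321.79 → $20,501.44; payment $3,540.99; balance $16,960.45
Payment period 3: opening $16,960.45; interest $321.79 → $17,282.24; payment $3,955.15; balance $13,327.09
Payment period 4: opening $13,327.09; interest $321.79 → $13,648.88; payment $4,369.31; balance $9,279.57

$9,279.57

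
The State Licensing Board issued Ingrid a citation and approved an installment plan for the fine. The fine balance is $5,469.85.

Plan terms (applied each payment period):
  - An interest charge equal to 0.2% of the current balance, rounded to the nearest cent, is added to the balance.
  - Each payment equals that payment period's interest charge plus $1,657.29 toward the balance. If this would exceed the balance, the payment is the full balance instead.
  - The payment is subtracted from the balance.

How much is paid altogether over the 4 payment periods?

$5,493.73

# | Opening | Interest | Payment | End bal
1 | $5,469.85 | $10.94 | $1,668.23 | $3,812.56
2 | $3,812.56 | $7.63 | $1,664.92 | $2,155.27
3 | $2,155.27 | $4.31 | $1,661.60 | $497.98
4 | $497.98 | $1.00 | $498.98 | $0.00
Total paid: $5,493.73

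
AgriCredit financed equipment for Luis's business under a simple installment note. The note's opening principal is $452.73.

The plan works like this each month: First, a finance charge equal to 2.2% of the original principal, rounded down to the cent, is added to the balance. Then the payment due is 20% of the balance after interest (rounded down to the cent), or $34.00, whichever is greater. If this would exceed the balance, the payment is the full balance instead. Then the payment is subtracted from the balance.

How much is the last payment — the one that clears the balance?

$13.81

# | Opening | Interest | Payment | End bal
1 | $452.73 | $9.96 | $92.53 | $370.16
2 | $370.16 | $9.96 | $76.02 | $304.10
3 | $304.10 | $9.96 | $62.81 | $251.25
4 | $251.25 | $9.96 | $52.24 | $208.97
5 | $208.97 | $9.96 | $43.78 | $175.15
6 | $175.15 | $9.96 | $37.02 | $148.09
7 | $148.09 | $9.96 | $34.00 | $124.05
8 | $124.05 | $9.96 | $34.00 | $100.01
9 | $100.01 | $9.96 | $34.00 | $75.97
10 | $75.97 | $9.96 | $34.00 | $51.93
11 | $51.93 | $9.96 | $34.00 | $27.89
12 | $27.89 | $9.96 | $34.00 | $3.85
13 | $3.85 | $9.96 | $13.81 | $0.00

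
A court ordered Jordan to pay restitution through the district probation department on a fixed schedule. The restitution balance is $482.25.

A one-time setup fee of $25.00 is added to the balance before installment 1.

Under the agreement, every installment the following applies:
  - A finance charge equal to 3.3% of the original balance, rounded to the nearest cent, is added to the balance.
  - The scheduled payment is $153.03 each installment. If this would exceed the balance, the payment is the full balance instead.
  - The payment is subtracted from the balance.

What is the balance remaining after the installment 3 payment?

Installment 1: opening $507.25; interest $15.91 → $523.16; payment $153.03; balance $370.13
Installment 2: opening $370.13; interest $15.91 → $386.04; payment $153.03; balance $233.01
Installment 3: opening $233.01; interest $15.91 → $248.92; payment $153.03; balance $95.89

$95.89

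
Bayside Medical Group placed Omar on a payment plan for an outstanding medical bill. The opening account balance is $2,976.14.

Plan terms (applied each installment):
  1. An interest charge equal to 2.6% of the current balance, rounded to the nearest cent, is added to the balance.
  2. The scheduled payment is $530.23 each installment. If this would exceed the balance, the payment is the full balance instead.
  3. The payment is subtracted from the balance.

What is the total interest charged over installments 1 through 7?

$283.41

# | Opening | Interest | Payment | End bal
1 | $2,976.14 | $77.38 | $530.23 | $2,523.29
2 | $2,523.29 | $65.61 | $530.23 | $2,058.67
3 | $2,058.67 | $53.53 | $530.23 | $1,581.97
4 | $1,581.97 | $41.13 | $530.23 | $1,092.87
5 | $1,092.87 | $28.41 | $530.23 | $591.05
6 | $591.05 | $15.37 | $530.23 | $76.19
7 | $76.19 | $1.98 | $78.17 | $0.00
Total interest: $77.38 + $65.61 + $53.53 + $41.13 + $28.41 + $15.37 + $1.98 = $283.41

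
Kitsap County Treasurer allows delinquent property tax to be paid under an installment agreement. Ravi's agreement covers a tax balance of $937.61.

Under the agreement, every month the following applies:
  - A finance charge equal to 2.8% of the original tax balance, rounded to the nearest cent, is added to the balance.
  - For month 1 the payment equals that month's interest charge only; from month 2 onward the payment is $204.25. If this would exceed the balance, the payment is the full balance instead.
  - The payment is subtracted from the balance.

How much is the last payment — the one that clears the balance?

$73.86

Month 1: opening $937.61; interest $26.25 → $963.86; payment $26.25; balance $937.61
Month 2: opening $937.61; interest $26.25 → $963.86; payment $204.25; balance $759.61
Month 3: opening $759.61; interest $26.25 → $785.86; payment $204.25; balance $581.61
Month 4: opening $581.61; interest $26.25 → $607.86; payment $204.25; balance $403.61
Month 5: opening $403.61; interest $26.25 → $429.86; payment $204.25; balance $225.61
Month 6: opening $225.61; interest $26.25 → $251.86; payment $204.25; balance $47.61
Month 7: opening $47.61; interest $26.25 → $73.86; payment $73.86; balance $0.00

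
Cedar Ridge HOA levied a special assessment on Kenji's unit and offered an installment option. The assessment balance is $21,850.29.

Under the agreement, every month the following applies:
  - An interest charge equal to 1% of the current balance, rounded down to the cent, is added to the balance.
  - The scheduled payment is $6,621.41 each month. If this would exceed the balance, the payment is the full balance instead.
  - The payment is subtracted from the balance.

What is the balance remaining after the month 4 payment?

# | Opening | Interest | Payment | End bal
1 | $21,850.29 | $218.50 | $6,621.41 | $15,447.38
2 | $15,447.38 | $154.47 | $6,621.41 | $8,980.44
3 | $8,980.44 | $89.80 | $6,621.41 | $2,448.83
4 | $2,448.83 | $24.48 | $2,473.31 | $0.00

$0.00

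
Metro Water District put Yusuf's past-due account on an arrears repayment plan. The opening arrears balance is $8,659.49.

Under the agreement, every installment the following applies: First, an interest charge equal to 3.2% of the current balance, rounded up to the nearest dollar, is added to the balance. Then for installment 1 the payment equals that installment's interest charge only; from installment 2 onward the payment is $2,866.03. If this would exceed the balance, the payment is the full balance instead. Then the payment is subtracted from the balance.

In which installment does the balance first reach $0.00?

5

Installment 1: $8,659.49 +$278.00 interest = $8,937.49; pay $278.00 → $8,659.49
Installment 2: $8,659.49 +$278.00 interest = $8,937.49; pay $2,866.03 → $6,071.46
Installment 3: $6,071.46 +$195.00 interest = $6,266.46; pay $2,866.03 → $3,400.43
Installment 4: $3,400.43 +$109.00 interest = $3,509.43; pay $2,866.03 → $643.40
Installment 5: $643.40 +$21.00 interest = $664.40; pay $664.40 → $0.00
Balance reaches $0.00 in installment 5.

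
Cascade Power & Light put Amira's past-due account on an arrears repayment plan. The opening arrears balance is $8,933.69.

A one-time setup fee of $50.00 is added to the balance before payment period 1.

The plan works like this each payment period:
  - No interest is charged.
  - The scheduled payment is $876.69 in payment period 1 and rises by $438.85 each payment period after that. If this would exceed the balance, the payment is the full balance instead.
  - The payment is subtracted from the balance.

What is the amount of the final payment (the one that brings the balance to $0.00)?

$211.74

Payment period 1: $8,983.69 − $876.69 → $8,107.00
Payment period 2: $8,107.00 − $1,315.54 → $6,791.46
Payment period 3: $6,791.46 − $1,754.39 → $5,037.07
Payment period 4: $5,037.07 − $2,193.24 → $2,843.83
Payment period 5: $2,843.83 − $2,632.09 → $211.74
Payment period 6: $211.74 − $211.74 → $0.00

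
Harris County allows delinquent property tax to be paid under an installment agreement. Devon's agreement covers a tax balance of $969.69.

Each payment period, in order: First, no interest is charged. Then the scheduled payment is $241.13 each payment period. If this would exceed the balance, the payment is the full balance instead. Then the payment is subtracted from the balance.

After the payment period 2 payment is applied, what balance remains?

Payment period 1: opening $969.69; payment $241.13; balance $728.56
Payment period 2: opening $728.56; payment $241.13; balance $487.43

$487.43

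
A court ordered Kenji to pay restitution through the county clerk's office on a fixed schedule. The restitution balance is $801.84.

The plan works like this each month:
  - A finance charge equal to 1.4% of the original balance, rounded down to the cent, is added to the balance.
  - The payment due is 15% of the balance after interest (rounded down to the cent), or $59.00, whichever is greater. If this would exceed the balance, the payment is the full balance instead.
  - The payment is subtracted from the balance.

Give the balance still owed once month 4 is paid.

# | Opening | Interest | Payment | End bal
1 | $801.84 | $11.22 | $121.95 | $691.11
2 | $691.11 | $11.22 | $105.34 | $596.99
3 | $596.99 | $11.22 | $91.23 | $516.98
4 | $516.98 | $11.22 | $79.23 | $448.97

$448.97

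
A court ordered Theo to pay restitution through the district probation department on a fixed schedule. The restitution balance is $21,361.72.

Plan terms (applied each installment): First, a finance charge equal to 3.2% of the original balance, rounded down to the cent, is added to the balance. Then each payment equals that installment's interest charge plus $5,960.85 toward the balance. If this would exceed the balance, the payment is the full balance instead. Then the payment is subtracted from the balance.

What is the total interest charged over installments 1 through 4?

Installment 1: $21,361.72 +$683.57 interest = $22,045.29; pay $6,644.42 → $15,400.87
Installment 2: $15,400.87 +$683.57 interest = $16,084.44; pay $6,644.42 → $9,440.02
Installment 3: $9,440.02 +$683.57 interest = $10,123.59; pay $6,644.42 → $3,479.17
Installment 4: $3,479.17 +$683.57 interest = $4,162.74; pay $4,162.74 → $0.00
Total interest: $683.57 + $683.57 + $683.57 + $683.57 = $2,734.28

$2,734.28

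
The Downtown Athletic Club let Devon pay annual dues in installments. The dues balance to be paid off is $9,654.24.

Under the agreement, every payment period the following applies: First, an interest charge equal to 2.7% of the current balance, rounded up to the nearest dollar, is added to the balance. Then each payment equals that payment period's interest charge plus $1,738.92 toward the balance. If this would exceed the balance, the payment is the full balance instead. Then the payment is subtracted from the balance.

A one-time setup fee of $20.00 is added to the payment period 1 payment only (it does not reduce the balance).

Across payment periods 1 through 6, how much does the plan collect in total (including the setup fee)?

$10,535.24

Payment period 1: opening $9,654.24; interest $261.00 → $9,915.24; payment $1,999.92 (+ $20.00 fee); balance $7,915.32
Payment period 2: opening $7,915.32; interest $214.00 → $8,129.32; payment $1,952.92; balance $6,176.40
Payment period 3: opening $6,176.40; interest $167.00 → $6,343.40; payment $1,905.92; balance $4,437.48
Payment period 4: opening $4,437.48; interest $120.00 → $4,557.48; payment $1,858.92; balance $2,698.56
Payment period 5: opening $2,698.56; interest $73.00 → $2,771.56; payment $1,811.92; balance $959.64
Payment period 6: opening $959.64; interest $26.00 → $985.64; payment $985.64; balance $0.00
Total paid: $10,535.24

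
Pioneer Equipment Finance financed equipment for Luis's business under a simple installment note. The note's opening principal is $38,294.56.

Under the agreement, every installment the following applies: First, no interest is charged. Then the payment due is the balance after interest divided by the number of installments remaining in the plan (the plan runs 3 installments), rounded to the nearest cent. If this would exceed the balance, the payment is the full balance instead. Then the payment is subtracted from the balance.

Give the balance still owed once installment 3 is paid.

$0.00

Installment 1: opening $38,294.56; payment $12,764.85; balance $25,529.71
Installment 2: opening $25,529.71; payment $12,764.86; balance $12,764.85
Installment 3: opening $12,764.85; payment $12,764.85; balance $0.00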